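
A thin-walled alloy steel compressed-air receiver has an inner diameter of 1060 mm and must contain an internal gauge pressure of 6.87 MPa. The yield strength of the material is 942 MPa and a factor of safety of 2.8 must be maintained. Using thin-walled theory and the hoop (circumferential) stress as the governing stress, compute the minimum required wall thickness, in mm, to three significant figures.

t = 10.8 mm

σ_allow = 942/2.8 = 336.4 MPa.
Hoop stress σ_h = pD/(2t), so t = pD/(2σ_allow) = 6.87×1060/(2×336.4) = 10.82 mm.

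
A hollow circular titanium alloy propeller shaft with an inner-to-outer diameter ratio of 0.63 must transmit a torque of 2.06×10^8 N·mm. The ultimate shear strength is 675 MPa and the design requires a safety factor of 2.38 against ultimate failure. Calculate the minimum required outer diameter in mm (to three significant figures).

d_o = 164 mm

τ_allow = 675/2.38 = 283.6 MPa.
For a hollow shaft τ = 16T/[πd_o³(1−k⁴)] with k = 0.63, so 1−k⁴ = 0.8425.
d_o³ = 16T/[π τ_allow (1−k⁴)] = 16×2.0600×10^8/(π×283.6×0.8425) = 4.391×10^6 mm³.
d_o = 163.8 mm.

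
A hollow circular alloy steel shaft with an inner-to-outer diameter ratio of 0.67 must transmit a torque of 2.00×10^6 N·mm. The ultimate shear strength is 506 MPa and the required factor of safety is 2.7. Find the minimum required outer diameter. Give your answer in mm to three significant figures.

d_o = 40.8 mm

τ_allow = 506/2.7 = 187.4 MPa.
For a hollow shaft τ = 16T/[πd_o³(1−k⁴)] with k = 0.67, so 1−k⁴ = 0.7985.
d_o³ = 16T/[π τ_allow (1−k⁴)] = 16×2000000/(π×187.4×0.7985) = 68070 mm³.
d_o = 40.83 mm.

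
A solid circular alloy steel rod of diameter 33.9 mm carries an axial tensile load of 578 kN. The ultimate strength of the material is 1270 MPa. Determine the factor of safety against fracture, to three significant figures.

A = πd²/4 = 902.6 mm².
σ = F/A = 578000/902.6 = 640.4 MPa.
n = 1270/640.4 = 1.983.

n = 1.98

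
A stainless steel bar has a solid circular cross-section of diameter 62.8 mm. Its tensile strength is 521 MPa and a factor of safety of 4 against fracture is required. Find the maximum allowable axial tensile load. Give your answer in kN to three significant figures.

σ_allow = 521/4 = 130.2 MPa.
A = πd²/4 = π×62.8²/4 = 3097 mm².
F_allow = σ_allow × A = 130.2×3097 = 403400 N.

F_allow = 403 kN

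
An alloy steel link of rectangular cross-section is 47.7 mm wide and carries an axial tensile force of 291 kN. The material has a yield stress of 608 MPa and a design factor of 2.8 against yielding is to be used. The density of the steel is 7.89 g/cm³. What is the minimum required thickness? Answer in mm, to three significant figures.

σ_allow = 608/2.8 = 217.1 MPa.
Required area A = F/σ_allow = 291000/217.1 = 1340 mm².
t = A/w = 1340/47.7 = 28.10 mm.

t = 28.1 mm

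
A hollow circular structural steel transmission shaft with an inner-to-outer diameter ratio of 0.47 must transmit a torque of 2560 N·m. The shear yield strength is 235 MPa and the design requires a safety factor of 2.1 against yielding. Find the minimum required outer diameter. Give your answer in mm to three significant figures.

τ_allow = 235/2.1 = 111.9 MPa.
For a hollow shaft τ = 16T/[πd_o³(1−k⁴)] with k = 0.47, so 1−k⁴ = 0.9512.
d_o³ = 16T/[π τ_allow (1−k⁴)] = 16×2560000/(π×111.9×0.9512) = 122500 mm³.
d_o = 49.66 mm.

d_o = 49.7 mm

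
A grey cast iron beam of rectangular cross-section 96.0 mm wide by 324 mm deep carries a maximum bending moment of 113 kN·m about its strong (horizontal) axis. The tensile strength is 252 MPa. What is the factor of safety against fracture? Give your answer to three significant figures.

Section modulus S = bh²/6 = 96.0×324²/6 = 1.680×10^6 mm³.
σ = M/S = 1.1300×10^8/1.680×10^6 = 67.28 MPa.
n = 252/67.28 = 3.746.

n = 3.75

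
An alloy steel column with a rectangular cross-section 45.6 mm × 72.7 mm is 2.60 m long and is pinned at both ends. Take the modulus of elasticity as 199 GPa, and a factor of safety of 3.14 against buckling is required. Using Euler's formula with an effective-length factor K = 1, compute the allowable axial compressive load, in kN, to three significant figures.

P_allow = 53.2 kN

Buckling occurs about the weak axis: I_min = h·b³/12 = 72.7×45.6³/12 = 574400 mm⁴ (b = 45.6 mm is the smaller dimension).
Effective length L_e = KL = 1×2.60 m = 2600 mm.
Euler critical load P_cr = π²EI/L_e² = π²×199000×574400/2600² = 166900 N.
P_allow = P_cr/n = 166900/3.14 = 53150 N.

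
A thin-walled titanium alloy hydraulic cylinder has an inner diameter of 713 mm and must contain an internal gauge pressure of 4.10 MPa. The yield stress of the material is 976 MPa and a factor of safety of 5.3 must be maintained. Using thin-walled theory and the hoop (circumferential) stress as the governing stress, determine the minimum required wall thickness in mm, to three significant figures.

σ_allow = 976/5.3 = 184.2 MPa.
Hoop stress σ_h = pD/(2t), so t = pD/(2σ_allow) = 4.10×713/(2×184.2) = 7.937 mm.

t = 7.94 mm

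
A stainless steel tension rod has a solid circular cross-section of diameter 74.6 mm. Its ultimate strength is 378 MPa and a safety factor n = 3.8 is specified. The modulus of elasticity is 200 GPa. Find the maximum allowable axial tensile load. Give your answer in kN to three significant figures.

F_allow = 435 kN

σ_allow = 378/3.8 = 99.47 MPa.
A = πd²/4 = π×74.6²/4 = 4371 mm².
F_allow = σ_allow × A = 99.47×4371 = 434800 N.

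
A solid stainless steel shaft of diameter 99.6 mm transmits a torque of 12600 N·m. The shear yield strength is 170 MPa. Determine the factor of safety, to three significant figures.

τ = 16T/(πd³) = 16×1.2600×10^7/(π×99.6³) = 64.95 MPa.
n = τ_limit/τ = 170/64.95 = 2.617.

n = 2.62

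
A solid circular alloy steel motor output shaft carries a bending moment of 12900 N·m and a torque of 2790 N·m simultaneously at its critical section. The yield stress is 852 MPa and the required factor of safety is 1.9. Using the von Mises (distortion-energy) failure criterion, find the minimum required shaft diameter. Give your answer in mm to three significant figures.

d = 66.8 mm

σ_allow = σ_y/n = 852/1.9 = 448.4 MPa.
For a solid shaft σ_b = 32M/(πd³) and τ = 16T/(πd³), so the von Mises stress is σ' = (16/πd³)·√(4M²+3T²).
√(4M²+3T²) = √(4×(1.290×10^7)² + 3×(2.790×10^6)²) = 2.625×10^7 N·mm.
d³ = 16×2.625×10^7/(π×448.4) = 298100 mm³.
d = 66.80 mm.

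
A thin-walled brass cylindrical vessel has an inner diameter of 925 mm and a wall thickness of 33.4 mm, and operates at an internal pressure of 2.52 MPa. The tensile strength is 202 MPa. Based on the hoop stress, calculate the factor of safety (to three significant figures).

σ_h = pD/(2t) = 2.52×925/(2×33.4) = 34.90 MPa.
n = 202/34.90 = 5.789.

n = 5.79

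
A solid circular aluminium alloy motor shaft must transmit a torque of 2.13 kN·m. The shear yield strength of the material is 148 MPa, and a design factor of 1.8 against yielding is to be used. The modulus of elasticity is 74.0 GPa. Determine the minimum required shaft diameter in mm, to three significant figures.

d = 50.9 mm

Allowable shear stress τ_allow = 148/1.8 = 82.22 MPa.
For a solid shaft τ = 16T/(πd³), so d³ = 16T/(π τ_allow) = 16×2130000/(π×82.22) = 131900 mm³.
d = (131900)^(1/3) = 50.91 mm.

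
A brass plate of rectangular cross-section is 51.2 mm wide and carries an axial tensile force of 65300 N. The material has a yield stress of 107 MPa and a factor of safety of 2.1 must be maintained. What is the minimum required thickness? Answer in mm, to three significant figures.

t = 25.0 mm

σ_allow = 107/2.1 = 50.95 MPa.
Required area A = F/σ_allow = 65300/50.95 = 1282 mm².
t = A/w = 1282/51.2 = 25.03 mm.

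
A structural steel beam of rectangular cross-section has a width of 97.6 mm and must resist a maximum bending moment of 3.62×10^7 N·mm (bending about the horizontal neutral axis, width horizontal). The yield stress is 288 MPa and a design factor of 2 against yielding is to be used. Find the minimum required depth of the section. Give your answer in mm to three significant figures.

h = 124 mm

σ_allow = 288/2 = 144.0 MPa.
For a rectangular section σ = 6M/(bh²), so h² = 6M/(b σ_allow) = 6×3.6200×10^7/(97.6×144.0) = 15450 mm².
h = 124.3 mm.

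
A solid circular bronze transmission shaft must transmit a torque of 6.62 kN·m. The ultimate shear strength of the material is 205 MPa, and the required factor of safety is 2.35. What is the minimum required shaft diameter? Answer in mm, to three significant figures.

d = 72.8 mm

Allowable shear stress τ_allow = 205/2.35 = 87.23 MPa.
For a solid shaft τ = 16T/(πd³), so d³ = 16T/(π τ_allow) = 16×6620000/(π×87.23) = 386500 mm³.
d = (386500)^(1/3) = 72.84 mm.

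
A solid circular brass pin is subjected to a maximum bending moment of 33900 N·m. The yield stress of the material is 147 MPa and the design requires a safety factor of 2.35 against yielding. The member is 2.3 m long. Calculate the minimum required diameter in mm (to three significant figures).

σ_allow = 147/2.35 = 62.55 MPa.
For a solid circular section σ = 32M/(πd³), so d³ = 32M/(π σ_allow) = 32×3.3900×10^7/(π×62.55) = 5.520×10^6 mm³.
d = 176.7 mm.

d = 177 mm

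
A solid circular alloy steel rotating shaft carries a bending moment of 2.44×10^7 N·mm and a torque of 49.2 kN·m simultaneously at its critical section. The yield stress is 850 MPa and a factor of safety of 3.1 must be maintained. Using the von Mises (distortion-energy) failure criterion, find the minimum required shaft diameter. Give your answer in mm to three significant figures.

d = 122 mm

σ_allow = σ_y/n = 850/3.1 = 274.2 MPa.
For a solid shaft σ_b = 32M/(πd³) and τ = 16T/(πd³), so the von Mises stress is σ' = (16/πd³)·√(4M²+3T²).
√(4M²+3T²) = √(4×(2.440×10^7)² + 3×(4.920×10^7)²) = 9.820×10^7 N·mm.
d³ = 16×9.820×10^7/(π×274.2) = 1.824×10^6 mm³.
d = 122.2 mm.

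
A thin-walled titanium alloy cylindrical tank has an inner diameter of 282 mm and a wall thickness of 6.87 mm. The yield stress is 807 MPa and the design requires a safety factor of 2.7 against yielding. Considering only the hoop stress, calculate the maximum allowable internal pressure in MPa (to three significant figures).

p_allow = 14.6 MPa

σ_allow = 807/2.7 = 298.9 MPa.
σ_h = pD/(2t) → p_allow = 2σ_allow t/D = 2×298.9×6.87/282 = 14.56 MPa.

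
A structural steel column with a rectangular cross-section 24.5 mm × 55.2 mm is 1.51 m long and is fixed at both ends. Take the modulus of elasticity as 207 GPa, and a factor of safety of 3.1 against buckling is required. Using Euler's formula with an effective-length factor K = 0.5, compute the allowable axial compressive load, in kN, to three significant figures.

Buckling occurs about the weak axis: I_min = h·b³/12 = 55.2×24.5³/12 = 67650 mm⁴ (b = 24.5 mm is the smaller dimension).
Effective length L_e = KL = 0.5×1.51 m = 755.0 mm.
Euler critical load P_cr = π²EI/L_e² = π²×207000×67650/755.0² = 242500 N.
P_allow = P_cr/n = 242500/3.1 = 78210 N.

P_allow = 78.2 kN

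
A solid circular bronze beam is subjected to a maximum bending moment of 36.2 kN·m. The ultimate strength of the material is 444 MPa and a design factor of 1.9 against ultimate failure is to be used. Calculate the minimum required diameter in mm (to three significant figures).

σ_allow = 444/1.9 = 233.7 MPa.
For a solid circular section σ = 32M/(πd³), so d³ = 32M/(π σ_allow) = 32×3.6200×10^7/(π×233.7) = 1.578×10^6 mm³.
d = 116.4 mm.

d = 116 mm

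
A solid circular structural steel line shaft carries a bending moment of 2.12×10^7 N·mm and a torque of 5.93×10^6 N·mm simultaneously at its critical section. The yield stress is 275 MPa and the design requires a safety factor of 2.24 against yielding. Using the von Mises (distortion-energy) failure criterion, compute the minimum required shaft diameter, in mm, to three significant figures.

σ_allow = σ_y/n = 275/2.24 = 122.8 MPa.
For a solid shaft σ_b = 32M/(πd³) and τ = 16T/(πd³), so the von Mises stress is σ' = (16/πd³)·√(4M²+3T²).
√(4M²+3T²) = √(4×(2.120×10^7)² + 3×(5.930×10^6)²) = 4.363×10^7 N·mm.
d³ = 16×4.363×10^7/(π×122.8) = 1.810×10^6 mm³.
d = 121.9 mm.

d = 122 mm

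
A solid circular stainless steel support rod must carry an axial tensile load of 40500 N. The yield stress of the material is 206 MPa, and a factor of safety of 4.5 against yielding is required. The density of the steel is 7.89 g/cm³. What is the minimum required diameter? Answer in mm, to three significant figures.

d = 33.6 mm

Allowable stress σ_allow = 206/4.5 = 45.78 MPa.
Required area A = F/σ_allow = 40500/45.78 = 884.7 mm².
A = πd²/4 → d = √(4A/π) = 33.56 mm.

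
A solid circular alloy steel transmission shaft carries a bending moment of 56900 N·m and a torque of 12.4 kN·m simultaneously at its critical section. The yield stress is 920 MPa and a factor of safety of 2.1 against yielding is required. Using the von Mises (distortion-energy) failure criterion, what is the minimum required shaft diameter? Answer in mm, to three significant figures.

d = 110 mm

σ_allow = σ_y/n = 920/2.1 = 438.1 MPa.
For a solid shaft σ_b = 32M/(πd³) and τ = 16T/(πd³), so the von Mises stress is σ' = (16/πd³)·√(4M²+3T²).
√(4M²+3T²) = √(4×(5.690×10^7)² + 3×(1.240×10^7)²) = 1.158×10^8 N·mm.
d³ = 16×1.158×10^8/(π×438.1) = 1.346×10^6 mm³.
d = 110.4 mm.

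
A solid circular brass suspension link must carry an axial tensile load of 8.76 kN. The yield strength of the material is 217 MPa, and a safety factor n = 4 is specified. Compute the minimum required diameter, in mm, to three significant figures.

d = 14.3 mm

Allowable stress σ_allow = 217/4 = 54.25 MPa.
Required area A = F/σ_allow = 8760.0/54.25 = 161.5 mm².
A = πd²/4 → d = √(4A/π) = 14.34 mm.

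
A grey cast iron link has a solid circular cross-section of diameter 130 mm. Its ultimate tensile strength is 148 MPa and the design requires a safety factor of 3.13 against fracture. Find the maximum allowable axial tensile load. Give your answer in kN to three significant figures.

F_allow = 628 kN

σ_allow = 148/3.13 = 47.28 MPa.
A = πd²/4 = π×130²/4 = 13270 mm².
F_allow = σ_allow × A = 47.28×13270 = 627600 N.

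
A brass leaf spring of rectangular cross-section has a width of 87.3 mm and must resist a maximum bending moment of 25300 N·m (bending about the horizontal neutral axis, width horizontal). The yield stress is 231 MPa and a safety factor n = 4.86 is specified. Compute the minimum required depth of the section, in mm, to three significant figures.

σ_allow = 231/4.86 = 47.53 MPa.
For a rectangular section σ = 6M/(bh²), so h² = 6M/(b σ_allow) = 6×2.5300×10^7/(87.3×47.53) = 36580 mm².
h = 191.3 mm.

h = 191 mm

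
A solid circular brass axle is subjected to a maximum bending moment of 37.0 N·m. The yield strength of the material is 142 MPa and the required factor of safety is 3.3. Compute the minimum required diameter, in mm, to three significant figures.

d = 20.6 mm

σ_allow = 142/3.3 = 43.03 MPa.
For a solid circular section σ = 32M/(πd³), so d³ = 32M/(π σ_allow) = 32×37000/(π×43.03) = 8758 mm³.
d = 20.61 mm.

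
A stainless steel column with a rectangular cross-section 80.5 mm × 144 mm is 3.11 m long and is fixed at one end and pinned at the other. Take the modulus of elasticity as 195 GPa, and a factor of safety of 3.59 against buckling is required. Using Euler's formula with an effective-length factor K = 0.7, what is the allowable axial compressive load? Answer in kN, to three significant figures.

P_allow = 708 kN

Buckling occurs about the weak axis: I_min = h·b³/12 = 144×80.5³/12 = 6.260×10^6 mm⁴ (b = 80.5 mm is the smaller dimension).
Effective length L_e = KL = 0.7×3.11 m = 2177 mm.
Euler critical load P_cr = π²EI/L_e² = π²×195000×6.260×10^6/2177² = 2.542×10^6 N.
P_allow = P_cr/n = 2.542×10^6/3.59 = 708100 N.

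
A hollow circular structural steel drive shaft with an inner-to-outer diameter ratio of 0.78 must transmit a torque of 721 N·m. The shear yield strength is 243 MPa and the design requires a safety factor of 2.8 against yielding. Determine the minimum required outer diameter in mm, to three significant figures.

d_o = 40.7 mm

τ_allow = 243/2.8 = 86.79 MPa.
For a hollow shaft τ = 16T/[πd_o³(1−k⁴)] with k = 0.78, so 1−k⁴ = 0.6298.
d_o³ = 16T/[π τ_allow (1−k⁴)] = 16×721000/(π×86.79×0.6298) = 67180 mm³.
d_o = 40.65 mm.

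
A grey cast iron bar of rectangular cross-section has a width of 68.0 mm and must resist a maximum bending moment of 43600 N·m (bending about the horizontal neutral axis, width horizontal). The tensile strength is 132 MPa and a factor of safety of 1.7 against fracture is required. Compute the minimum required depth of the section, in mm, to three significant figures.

h = 223 mm

σ_allow = 132/1.7 = 77.65 MPa.
For a rectangular section σ = 6M/(bh²), so h² = 6M/(b σ_allow) = 6×4.3600×10^7/(68.0×77.65) = 49550 mm².
h = 222.6 mm.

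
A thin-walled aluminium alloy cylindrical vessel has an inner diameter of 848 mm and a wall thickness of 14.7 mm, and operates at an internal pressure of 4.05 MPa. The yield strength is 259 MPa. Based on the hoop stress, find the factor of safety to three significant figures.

n = 2.22

σ_h = pD/(2t) = 4.05×848/(2×14.7) = 116.8 MPa.
n = 259/116.8 = 2.217.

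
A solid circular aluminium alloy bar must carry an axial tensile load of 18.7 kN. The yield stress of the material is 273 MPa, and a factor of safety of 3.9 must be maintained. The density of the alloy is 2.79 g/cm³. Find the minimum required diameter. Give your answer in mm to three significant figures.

Allowable stress σ_allow = 273/3.9 = 70.00 MPa.
Required area A = F/σ_allow = 18700/70.00 = 267.1 mm².
A = πd²/4 → d = √(4A/π) = 18.44 mm.

d = 18.4 mm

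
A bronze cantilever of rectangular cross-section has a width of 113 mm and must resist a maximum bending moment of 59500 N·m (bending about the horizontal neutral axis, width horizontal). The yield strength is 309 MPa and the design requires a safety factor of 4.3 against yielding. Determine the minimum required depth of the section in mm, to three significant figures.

h = 210 mm

σ_allow = 309/4.3 = 71.86 MPa.
For a rectangular section σ = 6M/(bh²), so h² = 6M/(b σ_allow) = 6×5.9500×10^7/(113×71.86) = 43960 mm².
h = 209.7 mm.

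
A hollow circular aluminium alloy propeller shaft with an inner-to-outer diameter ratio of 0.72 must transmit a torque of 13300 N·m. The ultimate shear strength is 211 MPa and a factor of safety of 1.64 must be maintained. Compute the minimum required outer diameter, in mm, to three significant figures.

d_o = 89.6 mm

τ_allow = 211/1.64 = 128.7 MPa.
For a hollow shaft τ = 16T/[πd_o³(1−k⁴)] with k = 0.72, so 1−k⁴ = 0.7313.
d_o³ = 16T/[π τ_allow (1−k⁴)] = 16×1.3300×10^7/(π×128.7×0.7313) = 720000 mm³.
d_o = 89.63 mm.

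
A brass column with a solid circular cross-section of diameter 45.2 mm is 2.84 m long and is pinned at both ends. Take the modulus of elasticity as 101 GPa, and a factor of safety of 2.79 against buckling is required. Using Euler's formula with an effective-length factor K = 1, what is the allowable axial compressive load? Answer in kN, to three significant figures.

I = πd⁴/64 = π×45.2⁴/64 = 204900 mm⁴.
Effective length L_e = KL = 1×2.84 m = 2840 mm.
Euler critical load P_cr = π²EI/L_e² = π²×101000×204900/2840² = 25320 N.
P_allow = P_cr/n = 25320/2.79 = 9076 N.

P_allow = 9.08 kN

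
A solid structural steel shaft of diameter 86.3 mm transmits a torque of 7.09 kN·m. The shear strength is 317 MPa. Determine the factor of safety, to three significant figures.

τ = 16T/(πd³) = 16×7090000/(π×86.3³) = 56.18 MPa.
n = τ_limit/τ = 317/56.18 = 5.643.

n = 5.64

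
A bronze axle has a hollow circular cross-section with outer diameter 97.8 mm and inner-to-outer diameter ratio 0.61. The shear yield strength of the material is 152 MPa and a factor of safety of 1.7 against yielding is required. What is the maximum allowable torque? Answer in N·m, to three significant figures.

τ_allow = 152/1.7 = 89.41 MPa.
For a hollow shaft T_allow = τ_allow·πd_o³(1−k⁴)/16 with 1−k⁴ = 0.8615, so πd_o³(1−k⁴)/16 = 158200 mm³.
T_allow = 89.41×158200 = 1.415×10^7 N·mm = 14150 N·m.

T_allow = 14100 N·m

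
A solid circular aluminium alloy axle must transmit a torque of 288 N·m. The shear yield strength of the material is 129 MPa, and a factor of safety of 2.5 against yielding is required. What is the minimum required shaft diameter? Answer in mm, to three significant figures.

d = 30.5 mm

Allowable shear stress τ_allow = 129/2.5 = 51.60 MPa.
For a solid shaft τ = 16T/(πd³), so d³ = 16T/(π τ_allow) = 16×288000/(π×51.60) = 28430 mm³.
d = (28430)^(1/3) = 30.52 mm.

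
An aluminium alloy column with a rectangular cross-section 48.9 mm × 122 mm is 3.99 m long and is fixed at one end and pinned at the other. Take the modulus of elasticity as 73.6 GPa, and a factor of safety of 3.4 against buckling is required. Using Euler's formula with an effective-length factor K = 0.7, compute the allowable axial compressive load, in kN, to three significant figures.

P_allow = 32.6 kN

Buckling occurs about the weak axis: I_min = h·b³/12 = 122×48.9³/12 = 1.189×10^6 mm⁴ (b = 48.9 mm is the smaller dimension).
Effective length L_e = KL = 0.7×3.99 m = 2793 mm.
Euler critical load P_cr = π²EI/L_e² = π²×73600×1.189×10^6/2793² = 110700 N.
P_allow = P_cr/n = 110700/3.4 = 32560 N.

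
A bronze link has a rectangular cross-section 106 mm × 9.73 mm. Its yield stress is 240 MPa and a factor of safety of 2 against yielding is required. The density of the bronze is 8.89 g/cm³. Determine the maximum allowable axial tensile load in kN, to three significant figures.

F_allow = 124 kN

σ_allow = 240/2 = 120.0 MPa.
A = 106×9.73 = 1031 mm².
F_allow = σ_allow × A = 120.0×1031 = 123800 N.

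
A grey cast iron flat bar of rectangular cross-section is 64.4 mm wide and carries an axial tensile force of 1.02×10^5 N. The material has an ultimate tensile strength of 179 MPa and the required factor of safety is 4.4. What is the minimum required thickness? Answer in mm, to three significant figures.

σ_allow = 179/4.4 = 40.68 MPa.
Required area A = F/σ_allow = 102000/40.68 = 2507 mm².
t = A/w = 2507/64.4 = 38.93 mm.

t = 38.9 mm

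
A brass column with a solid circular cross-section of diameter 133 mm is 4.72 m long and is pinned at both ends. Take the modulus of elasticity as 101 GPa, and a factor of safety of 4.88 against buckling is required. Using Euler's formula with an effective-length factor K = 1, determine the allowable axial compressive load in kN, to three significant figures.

I = πd⁴/64 = π×133⁴/64 = 1.536×10^7 mm⁴.
Effective length L_e = KL = 1×4.72 m = 4720 mm.
Euler critical load P_cr = π²EI/L_e² = π²×101000×1.536×10^7/4720² = 687200 N.
P_allow = P_cr/n = 687200/4.88 = 140800 N.

P_allow = 141 kN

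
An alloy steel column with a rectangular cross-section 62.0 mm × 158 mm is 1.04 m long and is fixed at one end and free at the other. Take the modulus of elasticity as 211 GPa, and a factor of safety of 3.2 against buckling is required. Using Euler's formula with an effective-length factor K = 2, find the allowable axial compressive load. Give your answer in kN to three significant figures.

P_allow = 472 kN

Buckling occurs about the weak axis: I_min = h·b³/12 = 158×62.0³/12 = 3.138×10^6 mm⁴ (b = 62.0 mm is the smaller dimension).
Effective length L_e = KL = 2×1.04 m = 2080 mm.
Euler critical load P_cr = π²EI/L_e² = π²×211000×3.138×10^6/2080² = 1.510×10^6 N.
P_allow = P_cr/n = 1.510×10^6/3.2 = 472000 N.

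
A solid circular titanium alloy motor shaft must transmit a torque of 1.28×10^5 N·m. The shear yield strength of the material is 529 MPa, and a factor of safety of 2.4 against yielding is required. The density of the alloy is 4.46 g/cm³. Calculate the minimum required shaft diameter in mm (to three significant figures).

Allowable shear stress τ_allow = 529/2.4 = 220.4 MPa.
For a solid shaft τ = 16T/(πd³), so d³ = 16T/(π τ_allow) = 16×1.2800×10^8/(π×220.4) = 2.958×10^6 mm³.
d = (2.958×10^6)^(1/3) = 143.5 mm.

d = 144 mm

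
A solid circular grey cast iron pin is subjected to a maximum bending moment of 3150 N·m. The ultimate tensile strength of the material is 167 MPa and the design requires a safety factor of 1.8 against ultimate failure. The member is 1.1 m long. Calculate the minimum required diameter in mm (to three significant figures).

σ_allow = 167/1.8 = 92.78 MPa.
For a solid circular section σ = 32M/(πd³), so d³ = 32M/(π σ_allow) = 32×3150000/(π×92.78) = 345800 mm³.
d = 70.19 mm.

d = 70.2 mm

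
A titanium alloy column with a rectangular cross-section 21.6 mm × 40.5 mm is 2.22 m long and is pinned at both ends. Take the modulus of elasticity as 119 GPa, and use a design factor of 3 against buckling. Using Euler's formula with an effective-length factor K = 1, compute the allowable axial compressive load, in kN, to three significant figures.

P_allow = 2.70 kN

Buckling occurs about the weak axis: I_min = h·b³/12 = 40.5×21.6³/12 = 34010 mm⁴ (b = 21.6 mm is the smaller dimension).
Effective length L_e = KL = 1×2.22 m = 2220 mm.
Euler critical load P_cr = π²EI/L_e² = π²×119000×34010/2220² = 8105 N.
P_allow = P_cr/n = 8105/3 = 2702 N.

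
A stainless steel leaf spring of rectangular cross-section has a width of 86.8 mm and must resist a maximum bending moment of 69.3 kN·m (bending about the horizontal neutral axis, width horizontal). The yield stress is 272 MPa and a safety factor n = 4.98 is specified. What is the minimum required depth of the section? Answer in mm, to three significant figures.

h = 296 mm

σ_allow = 272/4.98 = 54.62 MPa.
For a rectangular section σ = 6M/(bh²), so h² = 6M/(b σ_allow) = 6×6.9300×10^7/(86.8×54.62) = 87710 mm².
h = 296.2 mm.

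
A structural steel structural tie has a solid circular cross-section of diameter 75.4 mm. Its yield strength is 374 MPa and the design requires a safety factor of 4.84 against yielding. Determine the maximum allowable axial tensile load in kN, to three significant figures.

F_allow = 345 kN

σ_allow = 374/4.84 = 77.27 MPa.
A = πd²/4 = π×75.4²/4 = 4465 mm².
F_allow = σ_allow × A = 77.27×4465 = 345000 N.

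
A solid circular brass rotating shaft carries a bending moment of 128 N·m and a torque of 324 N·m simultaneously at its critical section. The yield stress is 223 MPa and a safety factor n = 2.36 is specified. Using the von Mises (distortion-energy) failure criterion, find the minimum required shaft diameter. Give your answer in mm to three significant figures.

σ_allow = σ_y/n = 223/2.36 = 94.49 MPa.
For a solid shaft σ_b = 32M/(πd³) and τ = 16T/(πd³), so the von Mises stress is σ' = (16/πd³)·√(4M²+3T²).
√(4M²+3T²) = √(4×(128000)² + 3×(324000)²) = 616800 N·mm.
d³ = 16×616800/(π×94.49) = 33250 mm³.
d = 32.15 mm.

d = 32.2 mm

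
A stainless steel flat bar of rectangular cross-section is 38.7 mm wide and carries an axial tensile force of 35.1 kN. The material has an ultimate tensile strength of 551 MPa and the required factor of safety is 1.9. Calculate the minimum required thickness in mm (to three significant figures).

t = 3.13 mm

σ_allow = 551/1.9 = 290.0 MPa.
Required area A = F/σ_allow = 35100/290.0 = 121.0 mm².
t = A/w = 121.0/38.7 = 3.128 mm.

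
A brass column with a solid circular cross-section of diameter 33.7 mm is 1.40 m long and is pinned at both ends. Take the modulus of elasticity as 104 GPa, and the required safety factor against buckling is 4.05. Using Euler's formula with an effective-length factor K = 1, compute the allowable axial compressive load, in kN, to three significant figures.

I = πd⁴/64 = π×33.7⁴/64 = 63310 mm⁴.
Effective length L_e = KL = 1×1.40 m = 1400 mm.
Euler critical load P_cr = π²EI/L_e² = π²×104000×63310/1400² = 33160 N.
P_allow = P_cr/n = 33160/4.05 = 8187 N.

P_allow = 8.19 kN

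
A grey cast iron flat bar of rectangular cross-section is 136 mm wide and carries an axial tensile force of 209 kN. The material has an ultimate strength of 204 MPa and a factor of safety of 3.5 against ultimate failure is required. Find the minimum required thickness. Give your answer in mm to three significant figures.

t = 26.4 mm

σ_allow = 204/3.5 = 58.29 MPa.
Required area A = F/σ_allow = 209000/58.29 = 3586 mm².
t = A/w = 3586/136 = 26.37 mm.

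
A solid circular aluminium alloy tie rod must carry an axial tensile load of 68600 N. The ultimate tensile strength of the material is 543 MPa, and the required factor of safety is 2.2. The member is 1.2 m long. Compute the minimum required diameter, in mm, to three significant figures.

Allowable stress σ_allow = 543/2.2 = 246.8 MPa.
Required area A = F/σ_allow = 68600/246.8 = 277.9 mm².
A = πd²/4 → d = √(4A/π) = 18.81 mm.

d = 18.8 mm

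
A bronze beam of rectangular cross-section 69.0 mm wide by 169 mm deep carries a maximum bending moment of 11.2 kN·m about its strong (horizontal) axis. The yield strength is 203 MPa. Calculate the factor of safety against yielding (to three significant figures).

Section modulus S = bh²/6 = 69.0×169²/6 = 328500 mm³.
σ = M/S = 1.1200×10^7/328500 = 34.10 MPa.
n = 203/34.10 = 5.953.

n = 5.95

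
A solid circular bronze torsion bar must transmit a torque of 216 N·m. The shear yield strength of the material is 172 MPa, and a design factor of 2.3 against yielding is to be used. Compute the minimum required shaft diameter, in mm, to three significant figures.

Allowable shear stress τ_allow = 172/2.3 = 74.78 MPa.
For a solid shaft τ = 16T/(πd³), so d³ = 16T/(π τ_allow) = 16×216000/(π×74.78) = 14710 mm³.
d = (14710)^(1/3) = 24.50 mm.

d = 24.5 mm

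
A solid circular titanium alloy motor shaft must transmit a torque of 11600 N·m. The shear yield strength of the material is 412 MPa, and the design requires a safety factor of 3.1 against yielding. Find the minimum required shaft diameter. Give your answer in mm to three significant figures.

Allowable shear stress τ_allow = 412/3.1 = 132.9 MPa.
For a solid shaft τ = 16T/(πd³), so d³ = 16T/(π τ_allow) = 16×1.1600×10^7/(π×132.9) = 444500 mm³.
d = (444500)^(1/3) = 76.32 mm.

d = 76.3 mm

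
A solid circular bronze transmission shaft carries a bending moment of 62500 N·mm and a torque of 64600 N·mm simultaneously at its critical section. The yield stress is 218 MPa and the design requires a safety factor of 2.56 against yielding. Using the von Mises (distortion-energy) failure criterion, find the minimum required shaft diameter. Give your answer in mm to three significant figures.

σ_allow = σ_y/n = 218/2.56 = 85.16 MPa.
For a solid shaft σ_b = 32M/(πd³) and τ = 16T/(πd³), so the von Mises stress is σ' = (16/πd³)·√(4M²+3T²).
√(4M²+3T²) = √(4×(62500)² + 3×(64600)²) = 167800 N·mm.
d³ = 16×167800/(π×85.16) = 10030 mm³.
d = 21.57 mm.

d = 21.6 mm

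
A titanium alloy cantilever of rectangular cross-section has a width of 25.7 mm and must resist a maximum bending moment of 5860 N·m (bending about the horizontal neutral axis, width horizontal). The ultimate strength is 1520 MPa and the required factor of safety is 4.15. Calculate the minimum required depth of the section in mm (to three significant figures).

h = 61.1 mm

σ_allow = 1520/4.15 = 366.3 MPa.
For a rectangular section σ = 6M/(bh²), so h² = 6M/(b σ_allow) = 6×5860000/(25.7×366.3) = 3735 mm².
h = 61.12 mm.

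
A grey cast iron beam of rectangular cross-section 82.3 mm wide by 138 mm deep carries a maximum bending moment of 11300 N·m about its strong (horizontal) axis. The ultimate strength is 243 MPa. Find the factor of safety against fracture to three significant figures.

n = 5.62

Section modulus S = bh²/6 = 82.3×138²/6 = 261200 mm³.
σ = M/S = 1.1300×10^7/261200 = 43.26 MPa.
n = 243/43.26 = 5.617.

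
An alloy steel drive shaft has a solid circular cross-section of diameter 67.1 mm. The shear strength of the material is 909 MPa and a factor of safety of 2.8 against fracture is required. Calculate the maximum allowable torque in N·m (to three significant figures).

τ_allow = 909/2.8 = 324.6 MPa.
For a solid shaft T_allow = τ_allow·πd³/16; πd³/16 = π×67.1³/16 = 59320 mm³.
T_allow = 324.6×59320 = 1.926×10^7 N·mm = 19260 N·m.

T_allow = 19300 N·m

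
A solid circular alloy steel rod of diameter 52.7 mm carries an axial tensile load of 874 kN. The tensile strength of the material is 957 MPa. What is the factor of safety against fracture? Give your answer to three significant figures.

n = 2.39

A = πd²/4 = 2181 mm².
σ = F/A = 874000/2181 = 400.7 MPa.
n = 957/400.7 = 2.388.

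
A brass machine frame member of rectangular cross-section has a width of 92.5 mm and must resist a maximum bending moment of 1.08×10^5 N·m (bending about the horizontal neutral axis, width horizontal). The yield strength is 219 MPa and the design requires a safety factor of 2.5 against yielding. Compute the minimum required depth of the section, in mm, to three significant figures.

σ_allow = 219/2.5 = 87.60 MPa.
For a rectangular section σ = 6M/(bh²), so h² = 6M/(b σ_allow) = 6×1.0800×10^8/(92.5×87.60) = 79970 mm².
h = 282.8 mm.

h = 283 mm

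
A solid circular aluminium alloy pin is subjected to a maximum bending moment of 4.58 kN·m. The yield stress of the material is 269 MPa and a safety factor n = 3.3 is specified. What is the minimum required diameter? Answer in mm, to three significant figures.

σ_allow = 269/3.3 = 81.52 MPa.
For a solid circular section σ = 32M/(πd³), so d³ = 32M/(π σ_allow) = 32×4580000/(π×81.52) = 572300 mm³.
d = 83.03 mm.

d = 83.0 mm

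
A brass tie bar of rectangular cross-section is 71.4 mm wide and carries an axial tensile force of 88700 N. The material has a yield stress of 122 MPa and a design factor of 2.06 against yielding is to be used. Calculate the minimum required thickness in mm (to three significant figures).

t = 21.0 mm

σ_allow = 122/2.06 = 59.22 MPa.
Required area A = F/σ_allow = 88700/59.22 = 1498 mm².
t = A/w = 1498/71.4 = 20.98 mm.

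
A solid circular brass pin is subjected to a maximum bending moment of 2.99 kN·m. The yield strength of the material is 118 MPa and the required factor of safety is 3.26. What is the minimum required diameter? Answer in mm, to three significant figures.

σ_allow = 118/3.26 = 36.20 MPa.
For a solid circular section σ = 32M/(πd³), so d³ = 32M/(π σ_allow) = 32×2990000/(π×36.20) = 841400 mm³.
d = 94.41 mm.

d = 94.4 mm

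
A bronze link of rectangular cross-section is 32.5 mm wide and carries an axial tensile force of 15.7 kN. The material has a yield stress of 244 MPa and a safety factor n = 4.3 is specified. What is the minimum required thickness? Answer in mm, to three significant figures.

σ_allow = 244/4.3 = 56.74 MPa.
Required area A = F/σ_allow = 15700/56.74 = 276.7 mm².
t = A/w = 276.7/32.5 = 8.513 mm.

t = 8.51 mm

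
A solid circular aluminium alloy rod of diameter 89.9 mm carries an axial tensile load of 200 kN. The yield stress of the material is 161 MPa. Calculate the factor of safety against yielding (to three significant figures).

n = 5.11

A = πd²/4 = 6348 mm².
σ = F/A = 200000/6348 = 31.51 MPa.
n = 161/31.51 = 5.110.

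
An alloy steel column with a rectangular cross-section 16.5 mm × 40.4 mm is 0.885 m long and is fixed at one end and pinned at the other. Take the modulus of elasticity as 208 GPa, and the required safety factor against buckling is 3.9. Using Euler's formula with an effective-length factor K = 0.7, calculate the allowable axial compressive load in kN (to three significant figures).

Buckling occurs about the weak axis: I_min = h·b³/12 = 40.4×16.5³/12 = 15120 mm⁴ (b = 16.5 mm is the smaller dimension).
Effective length L_e = KL = 0.7×0.885 m = 619.5 mm.
Euler critical load P_cr = π²EI/L_e² = π²×208000×15120/619.5² = 80900 N.
P_allow = P_cr/n = 80900/3.9 = 20740 N.

P_allow = 20.7 kN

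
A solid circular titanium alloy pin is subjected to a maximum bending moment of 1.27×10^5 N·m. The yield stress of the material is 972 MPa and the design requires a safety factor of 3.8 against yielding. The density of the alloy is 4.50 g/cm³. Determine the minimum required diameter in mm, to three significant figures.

d = 172 mm

σ_allow = 972/3.8 = 255.8 MPa.
For a solid circular section σ = 32M/(πd³), so d³ = 32M/(π σ_allow) = 32×1.2700×10^8/(π×255.8) = 5.057×10^6 mm³.
d = 171.6 mm.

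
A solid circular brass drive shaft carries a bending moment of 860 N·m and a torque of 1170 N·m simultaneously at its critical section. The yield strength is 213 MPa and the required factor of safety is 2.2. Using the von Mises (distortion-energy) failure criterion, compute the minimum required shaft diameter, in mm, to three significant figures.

σ_allow = σ_y/n = 213/2.2 = 96.82 MPa.
For a solid shaft σ_b = 32M/(πd³) and τ = 16T/(πd³), so the von Mises stress is σ' = (16/πd³)·√(4M²+3T²).
√(4M²+3T²) = √(4×(860000)² + 3×(1.170×10^6)²) = 2.658×10^6 N·mm.
d³ = 16×2.658×10^6/(π×96.82) = 139800 mm³.
d = 51.90 mm.

d = 51.9 mm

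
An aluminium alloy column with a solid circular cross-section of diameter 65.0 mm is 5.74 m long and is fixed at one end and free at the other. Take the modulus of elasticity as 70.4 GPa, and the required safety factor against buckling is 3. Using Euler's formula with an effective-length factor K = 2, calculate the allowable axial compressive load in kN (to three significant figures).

P_allow = 1.54 kN

I = πd⁴/64 = π×65.0⁴/64 = 876200 mm⁴.
Effective length L_e = KL = 2×5.74 m = 11480 mm.
Euler critical load P_cr = π²EI/L_e² = π²×70400×876200/11480² = 4620 N.
P_allow = P_cr/n = 4620/3 = 1540 N.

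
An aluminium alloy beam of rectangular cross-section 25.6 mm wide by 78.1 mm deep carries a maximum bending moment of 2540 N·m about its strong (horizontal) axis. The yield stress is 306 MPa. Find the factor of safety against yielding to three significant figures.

n = 3.14

Section modulus S = bh²/6 = 25.6×78.1²/6 = 26030 mm³.
σ = M/S = 2540000/26030 = 97.60 MPa.
n = 306/97.60 = 3.135.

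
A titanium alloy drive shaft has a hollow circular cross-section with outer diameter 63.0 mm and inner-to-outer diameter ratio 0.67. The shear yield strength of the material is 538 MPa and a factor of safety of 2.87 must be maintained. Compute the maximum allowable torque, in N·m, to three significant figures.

T_allow = 7350 N·m

τ_allow = 538/2.87 = 187.5 MPa.
For a hollow shaft T_allow = τ_allow·πd_o³(1−k⁴)/16 with 1−k⁴ = 0.7985, so πd_o³(1−k⁴)/16 = 39200 mm³.
T_allow = 187.5×39200 = 7.349×10^6 N·mm = 7349 N·m.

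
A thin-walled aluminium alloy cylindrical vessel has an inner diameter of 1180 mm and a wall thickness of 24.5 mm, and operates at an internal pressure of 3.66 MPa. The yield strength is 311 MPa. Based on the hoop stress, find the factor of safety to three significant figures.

n = 3.53

σ_h = pD/(2t) = 3.66×1180/(2×24.5) = 88.14 MPa.
n = 311/88.14 = 3.529.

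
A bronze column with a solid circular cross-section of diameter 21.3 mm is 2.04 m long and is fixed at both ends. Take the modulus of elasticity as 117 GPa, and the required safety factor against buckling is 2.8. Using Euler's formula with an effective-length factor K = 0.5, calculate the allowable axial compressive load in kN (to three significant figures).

P_allow = 4.01 kN

I = πd⁴/64 = π×21.3⁴/64 = 10100 mm⁴.
Effective length L_e = KL = 0.5×2.04 m = 1020 mm.
Euler critical load P_cr = π²EI/L_e² = π²×117000×10100/1020² = 11210 N.
P_allow = P_cr/n = 11210/2.8 = 4005 N.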